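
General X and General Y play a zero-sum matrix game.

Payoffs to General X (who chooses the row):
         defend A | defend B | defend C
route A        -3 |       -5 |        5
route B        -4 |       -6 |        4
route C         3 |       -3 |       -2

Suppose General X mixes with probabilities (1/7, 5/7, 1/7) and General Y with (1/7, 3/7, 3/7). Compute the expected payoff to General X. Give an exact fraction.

-65/49

Against (1/7, 3/7, 3/7), each row's expected payoff is route A: -3/7; route B: -10/7; route C: -12/7.
Taking the (1/7, 5/7, 1/7)-weighted average: (1/7)·(-3/7) + (5/7)·(-10/7) + (1/7)·(-12/7) = -65/49.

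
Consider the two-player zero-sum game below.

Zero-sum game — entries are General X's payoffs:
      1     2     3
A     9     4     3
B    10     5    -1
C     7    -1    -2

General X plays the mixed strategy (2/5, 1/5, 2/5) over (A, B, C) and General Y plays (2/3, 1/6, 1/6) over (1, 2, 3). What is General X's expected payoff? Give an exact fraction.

Against (2/3, 1/6, 1/6), each row's expected payoff is A: 43/6; B: 22/3; C: 25/6.
Taking the (2/5, 1/5, 2/5)-weighted average: (2/5)·(43/6) + (1/5)·(22/3) + (2/5)·(25/6) = 6.

6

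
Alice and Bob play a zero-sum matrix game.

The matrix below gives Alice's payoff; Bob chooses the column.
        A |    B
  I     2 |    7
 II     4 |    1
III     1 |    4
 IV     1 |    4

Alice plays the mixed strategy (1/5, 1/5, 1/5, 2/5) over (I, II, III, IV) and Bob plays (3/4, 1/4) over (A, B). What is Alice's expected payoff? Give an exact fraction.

Against (3/4, 1/4), each row's expected payoff is I: 13/4; II: 13/4; III: 7/4; IV: 7/4.
Taking the (1/5, 1/5, 1/5, 2/5)-weighted average: (1/5)·(13/4) + (1/5)·(13/4) + (1/5)·(7/4) + (2/5)·(7/4) = 47/20.

47/20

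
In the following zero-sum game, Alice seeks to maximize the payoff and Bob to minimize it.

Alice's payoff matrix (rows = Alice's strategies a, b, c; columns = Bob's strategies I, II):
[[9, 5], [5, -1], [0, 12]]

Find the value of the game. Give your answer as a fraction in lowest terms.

Row b is strictly dominated by row a, so Alice never plays it.
The remaining 2×2 game on (a, c) × (I, II) has no saddle point. Let Alice play a with probability p; indifference gives 9p = 5p + 12(1−p), so p = 3/4.
Similarly Bob's optimal q on I is 7/16, and the value is 9·(7/16) + (5)·(9/16) = 27/4.

27/4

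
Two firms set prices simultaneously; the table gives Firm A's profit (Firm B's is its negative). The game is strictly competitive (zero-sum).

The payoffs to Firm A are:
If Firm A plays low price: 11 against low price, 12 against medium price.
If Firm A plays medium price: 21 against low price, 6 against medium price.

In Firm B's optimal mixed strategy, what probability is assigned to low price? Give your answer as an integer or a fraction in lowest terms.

Row minima are 11 and 6, so Firm A's maximin is 11; column maxima are 21 and 12, so Firm B's minimax is 12. These differ, so the equilibrium is in mixed strategies.
Let Firm B play low price with probability q. Firm A is indifferent when 11q + 12(1−q) = 21q + 6(1−q), giving q = 3/8.

3/8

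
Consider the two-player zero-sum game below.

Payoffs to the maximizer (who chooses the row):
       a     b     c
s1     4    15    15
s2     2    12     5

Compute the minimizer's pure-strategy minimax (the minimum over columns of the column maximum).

The worst case (largest entry) in each column is a: 4, b: 15, c: 15.
The best (smallest) of these is 4.

4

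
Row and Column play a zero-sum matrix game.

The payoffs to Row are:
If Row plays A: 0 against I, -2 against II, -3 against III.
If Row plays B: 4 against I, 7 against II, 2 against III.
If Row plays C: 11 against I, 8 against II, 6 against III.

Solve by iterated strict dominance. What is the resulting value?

6

Column II is strictly dominated by III for Column (-3<-2, 2<7, 6<8); eliminate II.
Row A is strictly dominated by row B (4>0, 2>-3); eliminate A.
Row B is strictly dominated by row C (11>4, 6>2); eliminate B.
Column I is strictly dominated by III for Column (6<11); eliminate I.
Only (C, III) remains, with payoff 6.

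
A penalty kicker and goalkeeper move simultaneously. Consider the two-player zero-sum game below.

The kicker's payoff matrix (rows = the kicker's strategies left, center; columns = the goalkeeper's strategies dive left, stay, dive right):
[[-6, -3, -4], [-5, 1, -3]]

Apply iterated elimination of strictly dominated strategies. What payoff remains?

Column dive right is strictly dominated by dive left for the goalkeeper (-6<-4, -5<-3); eliminate dive right.
Column stay is strictly dominated by dive left for the goalkeeper (-6<-3, -5<1); eliminate stay.
Row left is strictly dominated by row center (-5>-6); eliminate left.
Only (center, dive left) remains, with payoff -5.

-5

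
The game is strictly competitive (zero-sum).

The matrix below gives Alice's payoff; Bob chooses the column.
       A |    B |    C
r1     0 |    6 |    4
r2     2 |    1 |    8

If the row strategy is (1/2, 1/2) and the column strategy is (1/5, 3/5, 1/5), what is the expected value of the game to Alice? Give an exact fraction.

7/2

Against (1/5, 3/5, 1/5), each row's expected payoff is r1: 22/5; r2: 13/5.
Taking the (1/2, 1/2)-weighted average: (1/2)·(22/5) + (1/2)·(13/5) = 7/2.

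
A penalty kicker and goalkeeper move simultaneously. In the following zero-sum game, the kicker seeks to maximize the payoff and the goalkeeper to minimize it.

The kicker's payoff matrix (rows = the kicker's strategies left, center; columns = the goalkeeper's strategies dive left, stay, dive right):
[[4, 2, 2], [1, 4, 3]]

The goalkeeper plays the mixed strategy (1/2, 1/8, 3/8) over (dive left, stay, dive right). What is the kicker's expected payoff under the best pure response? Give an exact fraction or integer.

3

left: (4)·(1/2) + (2)·(1/8) + (2)·(3/8) = 3.
center: (1)·(1/2) + (4)·(1/8) + (3)·(3/8) = 17/8.
The best pure response is left with expected payoff 3.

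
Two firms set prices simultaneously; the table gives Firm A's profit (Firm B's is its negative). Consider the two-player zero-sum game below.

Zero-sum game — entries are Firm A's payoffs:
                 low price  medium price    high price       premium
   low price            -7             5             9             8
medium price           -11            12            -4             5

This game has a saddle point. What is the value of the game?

Row minima: -7, -11 → Firm A's maximin is -7.
Column maxima: -7, 12, 9, 8 → Firm B's minimax is -7.
They coincide at (low price, low price), so the value is -7.

-7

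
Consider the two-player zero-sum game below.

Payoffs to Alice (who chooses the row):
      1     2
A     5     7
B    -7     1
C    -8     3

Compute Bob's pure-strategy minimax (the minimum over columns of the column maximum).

5

The worst case (largest entry) in each column is 1: 5, 2: 7.
The best (smallest) of these is 5.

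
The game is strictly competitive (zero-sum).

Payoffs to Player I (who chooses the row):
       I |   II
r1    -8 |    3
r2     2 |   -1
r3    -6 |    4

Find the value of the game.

2/13

Row r1 is strictly dominated by row r3, so Player I never plays it.
The remaining 2×2 game on (r2, r3) × (I, II) has no saddle point. Let Player I play r2 with probability p; indifference gives 2p − 6(1−p) = −p + 4(1−p), so p = 10/13.
Similarly Player II's optimal q on I is 5/13, and the value is 2·(5/13) + (-1)·(8/13) = 2/13.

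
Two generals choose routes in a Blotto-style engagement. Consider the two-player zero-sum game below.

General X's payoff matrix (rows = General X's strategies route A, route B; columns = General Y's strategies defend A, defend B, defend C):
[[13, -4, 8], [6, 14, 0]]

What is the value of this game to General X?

Column defend A is strictly dominated by defend C for General Y (it gives General X more in every row).
The remaining 2×2 game on (route A, route B) × (defend B, defend C) has no saddle point. Let General X play route A with probability p; indifference gives −4p + 14(1−p) = 8p, so p = 7/13.
Similarly General Y's optimal q on defend B is 4/13, and the value is -4·(4/13) + (8)·(9/13) = 56/13.

56/13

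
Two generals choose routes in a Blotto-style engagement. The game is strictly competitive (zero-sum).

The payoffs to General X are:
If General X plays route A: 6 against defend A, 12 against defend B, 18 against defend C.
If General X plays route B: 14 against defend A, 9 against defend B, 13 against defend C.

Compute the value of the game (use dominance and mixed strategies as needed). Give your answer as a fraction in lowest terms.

114/11

Column defend C is strictly dominated by defend B for General Y (it gives General X more in every row).
The remaining 2×2 game on (route A, route B) × (defend A, defend B) has no saddle point. Let General X play route A with probability p; indifference gives 6p + 14(1−p) = 12p + 9(1−p), so p = 5/11.
Similarly General Y's optimal q on defend A is 3/11, and the value is 6·(3/11) + (12)·(8/11) = 114/11.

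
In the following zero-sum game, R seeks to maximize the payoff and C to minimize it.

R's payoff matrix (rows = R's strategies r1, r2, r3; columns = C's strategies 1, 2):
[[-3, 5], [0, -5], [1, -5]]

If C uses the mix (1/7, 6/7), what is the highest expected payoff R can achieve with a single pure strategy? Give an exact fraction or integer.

r1: (-3)·(1/7) + (5)·(6/7) = 27/7.
r2: (0)·(1/7) + (-5)·(6/7) = -30/7.
r3: (1)·(1/7) + (-5)·(6/7) = -29/7.
The best pure response is r1 with expected payoff 27/7.

27/7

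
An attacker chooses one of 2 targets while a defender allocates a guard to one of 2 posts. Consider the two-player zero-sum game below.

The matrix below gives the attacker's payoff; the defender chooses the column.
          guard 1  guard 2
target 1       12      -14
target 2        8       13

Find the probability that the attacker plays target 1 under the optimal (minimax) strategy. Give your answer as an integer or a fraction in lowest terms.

5/31

Row minima are -14 and 8, so the attacker's maximin is 8; column maxima are 12 and 13, so the defender's minimax is 12. These differ, so the equilibrium is in mixed strategies.
Let the attacker play target 1 with probability p. The defender is indifferent when 12p + 8(1−p) = −14p + 13(1−p), giving p = 5/31.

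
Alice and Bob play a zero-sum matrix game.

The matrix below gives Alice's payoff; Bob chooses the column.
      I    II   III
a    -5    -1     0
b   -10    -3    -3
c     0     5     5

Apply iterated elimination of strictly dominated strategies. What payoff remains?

0

Row a is strictly dominated by row c (0>-5, 5>-1, 5>0); eliminate a.
Column II is strictly dominated by I for Bob (-10<-3, 0<5); eliminate II.
Column III is strictly dominated by I for Bob (-10<-3, 0<5); eliminate III.
Row b is strictly dominated by row c (0>-10); eliminate b.
Only (c, I) remains, with payoff 0.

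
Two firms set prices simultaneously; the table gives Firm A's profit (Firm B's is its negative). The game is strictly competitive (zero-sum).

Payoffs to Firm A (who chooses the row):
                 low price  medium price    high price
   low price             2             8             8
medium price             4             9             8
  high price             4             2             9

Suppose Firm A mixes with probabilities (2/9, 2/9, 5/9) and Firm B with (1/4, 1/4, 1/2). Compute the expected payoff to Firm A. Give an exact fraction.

115/18

Against (1/4, 1/4, 1/2), each row's expected payoff is low price: 13/2; medium price: 29/4; high price: 6.
Taking the (2/9, 2/9, 5/9)-weighted average: (2/9)·(13/2) + (2/9)·(29/4) + (5/9)·(6) = 115/18.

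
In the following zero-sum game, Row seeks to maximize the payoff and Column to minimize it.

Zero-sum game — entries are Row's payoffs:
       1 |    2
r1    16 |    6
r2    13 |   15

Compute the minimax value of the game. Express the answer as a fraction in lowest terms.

27/2

Row minima are 6 and 13, so Row's maximin is 13; column maxima are 16 and 15, so Column's minimax is 15. These differ, so the equilibrium is in mixed strategies.
Let Row play r1 with probability p. Column is indifferent when 16p + 13(1−p) = 6p + 15(1−p), giving p = 1/6.
Let Column play 1 with probability q. Row is indifferent when 16q + 6(1−q) = 13q + 15(1−q), giving q = 3/4.
The value is 16·(3/4) + (6)·(1/4) = 27/2.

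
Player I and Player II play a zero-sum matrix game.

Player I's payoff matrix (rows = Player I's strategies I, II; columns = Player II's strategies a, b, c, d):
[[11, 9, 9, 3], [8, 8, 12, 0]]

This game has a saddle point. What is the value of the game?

Row minima: 3, 0 → Player I's maximin is 3.
Column maxima: 11, 9, 12, 3 → Player II's minimax is 3.
They coincide at (I, d), so the value is 3.

3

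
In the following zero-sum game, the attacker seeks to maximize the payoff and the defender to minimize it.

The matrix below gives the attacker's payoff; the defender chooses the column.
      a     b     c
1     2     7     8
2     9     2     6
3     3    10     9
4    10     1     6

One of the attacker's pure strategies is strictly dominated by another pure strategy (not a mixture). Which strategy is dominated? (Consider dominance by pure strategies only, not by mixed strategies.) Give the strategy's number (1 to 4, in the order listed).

1

Compare 1 with 3: 3 > 2, 10 > 7, 9 > 8.
So 3 strictly dominates 1 for the attacker; 1 is strictly dominated.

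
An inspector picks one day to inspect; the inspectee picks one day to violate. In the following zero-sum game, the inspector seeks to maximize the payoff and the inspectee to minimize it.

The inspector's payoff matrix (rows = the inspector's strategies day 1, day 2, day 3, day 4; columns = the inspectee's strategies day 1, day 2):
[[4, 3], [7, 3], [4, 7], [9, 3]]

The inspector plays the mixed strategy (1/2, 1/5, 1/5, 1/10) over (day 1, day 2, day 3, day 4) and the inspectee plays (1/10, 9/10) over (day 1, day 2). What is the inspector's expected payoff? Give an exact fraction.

393/100

Against (1/10, 9/10), each row's expected payoff is day 1: 31/10; day 2: 17/5; day 3: 67/10; day 4: 18/5.
Taking the (1/2, 1/5, 1/5, 1/10)-weighted average: (1/2)·(31/10) + (1/5)·(17/5) + (1/5)·(67/10) + (1/10)·(18/5) = 393/100.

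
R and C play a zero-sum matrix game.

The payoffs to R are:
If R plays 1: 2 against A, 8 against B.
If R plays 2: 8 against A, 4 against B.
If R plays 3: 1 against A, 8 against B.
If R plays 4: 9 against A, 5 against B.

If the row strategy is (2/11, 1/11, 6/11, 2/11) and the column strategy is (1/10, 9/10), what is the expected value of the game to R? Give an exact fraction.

369/55

Against (1/10, 9/10), each row's expected payoff is 1: 37/5; 2: 22/5; 3: 73/10; 4: 27/5.
Taking the (2/11, 1/11, 6/11, 2/11)-weighted average: (2/11)·(37/5) + (1/11)·(22/5) + (6/11)·(73/10) + (2/11)·(27/5) = 369/55.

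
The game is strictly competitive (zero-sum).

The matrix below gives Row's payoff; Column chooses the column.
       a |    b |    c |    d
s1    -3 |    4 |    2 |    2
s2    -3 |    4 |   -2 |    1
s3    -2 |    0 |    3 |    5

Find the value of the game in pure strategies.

-2

Row minima: -3, -3, -2 → Row's maximin is -2.
Column maxima: -2, 4, 3, 5 → Column's minimax is -2.
They coincide at (s3, a), so the value is -2.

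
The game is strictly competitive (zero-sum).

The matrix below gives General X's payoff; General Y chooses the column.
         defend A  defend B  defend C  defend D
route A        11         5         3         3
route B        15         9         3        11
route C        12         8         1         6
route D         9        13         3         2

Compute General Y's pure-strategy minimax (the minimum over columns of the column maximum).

The worst case (largest entry) in each column is defend A: 15, defend B: 13, defend C: 3, defend D: 11.
The best (smallest) of these is 3.

3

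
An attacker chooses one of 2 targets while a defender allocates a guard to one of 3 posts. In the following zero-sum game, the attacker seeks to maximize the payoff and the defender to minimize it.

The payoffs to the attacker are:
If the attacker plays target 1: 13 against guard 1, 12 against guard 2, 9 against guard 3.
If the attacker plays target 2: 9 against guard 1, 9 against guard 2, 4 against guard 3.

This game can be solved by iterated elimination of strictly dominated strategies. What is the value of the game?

Row target 2 is strictly dominated by row target 1 (13>9, 12>9, 9>4); eliminate target 2.
Column guard 2 is strictly dominated by guard 3 for the defender (9<12); eliminate guard 2.
Column guard 1 is strictly dominated by guard 3 for the defender (9<13); eliminate guard 1.
Only (target 1, guard 3) remains, with payoff 9.

9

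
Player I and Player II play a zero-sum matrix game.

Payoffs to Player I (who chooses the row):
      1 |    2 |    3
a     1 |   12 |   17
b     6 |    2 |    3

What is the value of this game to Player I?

Column 3 is strictly dominated by 2 for Player II (it gives Player I more in every row).
The remaining 2×2 game on (a, b) × (1, 2) has no saddle point. Let Player I play a with probability p; indifference gives p + 6(1−p) = 12p + 2(1−p), so p = 4/15.
Similarly Player II's optimal q on 1 is 2/3, and the value is 1·(2/3) + (12)·(1/3) = 14/3.

14/3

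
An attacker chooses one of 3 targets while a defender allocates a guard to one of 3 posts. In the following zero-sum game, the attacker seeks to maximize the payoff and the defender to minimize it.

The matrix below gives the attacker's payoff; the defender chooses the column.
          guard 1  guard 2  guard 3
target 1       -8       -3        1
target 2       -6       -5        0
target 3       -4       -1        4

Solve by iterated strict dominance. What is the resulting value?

-4

Row target 2 is strictly dominated by row target 3 (-4>-6, -1>-5, 4>0); eliminate target 2.
Row target 1 is strictly dominated by row target 3 (-4>-8, -1>-3, 4>1); eliminate target 1.
Column guard 2 is strictly dominated by guard 1 for the defender (-4<-1); eliminate guard 2.
Column guard 3 is strictly dominated by guard 1 for the defender (-4<4); eliminate guard 3.
Only (target 3, guard 1) remains, with payoff -4.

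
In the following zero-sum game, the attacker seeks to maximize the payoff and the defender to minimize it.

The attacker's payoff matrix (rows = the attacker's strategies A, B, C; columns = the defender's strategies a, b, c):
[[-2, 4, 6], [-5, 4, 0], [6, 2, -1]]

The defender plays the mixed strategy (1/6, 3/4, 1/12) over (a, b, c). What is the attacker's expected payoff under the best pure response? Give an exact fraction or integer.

19/6

A: (-2)·(1/6) + (4)·(3/4) + (6)·(1/12) = 19/6.
B: (-5)·(1/6) + (4)·(3/4) + (0)·(1/12) = 13/6.
C: (6)·(1/6) + (2)·(3/4) + (-1)·(1/12) = 29/12.
The best pure response is A with expected payoff 19/6.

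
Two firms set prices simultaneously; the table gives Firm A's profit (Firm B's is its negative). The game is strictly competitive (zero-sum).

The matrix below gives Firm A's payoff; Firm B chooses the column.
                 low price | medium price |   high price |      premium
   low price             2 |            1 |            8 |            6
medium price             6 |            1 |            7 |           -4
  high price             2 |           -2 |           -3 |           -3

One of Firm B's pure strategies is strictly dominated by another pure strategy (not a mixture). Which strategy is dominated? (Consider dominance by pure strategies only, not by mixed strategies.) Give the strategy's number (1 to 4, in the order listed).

Firm B prefers columns that give Firm A less. Compare low price with medium price: 1 < 2, 1 < 6, -2 < 2.
So medium price strictly dominates low price for Firm B; low price is strictly dominated.

1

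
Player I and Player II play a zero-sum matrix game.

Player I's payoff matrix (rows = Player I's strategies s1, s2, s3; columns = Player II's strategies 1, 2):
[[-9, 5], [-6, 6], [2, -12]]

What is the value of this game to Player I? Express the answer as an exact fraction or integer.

Row s1 is strictly dominated by row s2, so Player I never plays it.
The remaining 2×2 game on (s2, s3) × (1, 2) has no saddle point. Let Player I play s2 with probability p; indifference gives −6p + 2(1−p) = 6p − 12(1−p), so p = 7/13.
Similarly Player II's optimal q on 1 is 9/13, and the value is -6·(9/13) + (6)·(4/13) = -30/13.

-30/13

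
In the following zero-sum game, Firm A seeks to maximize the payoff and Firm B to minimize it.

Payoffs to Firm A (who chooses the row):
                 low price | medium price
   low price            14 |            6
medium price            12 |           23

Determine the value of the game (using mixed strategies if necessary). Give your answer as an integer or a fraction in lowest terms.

250/19

Row minima are 6 and 12, so Firm A's maximin is 12; column maxima are 14 and 23, so Firm B's minimax is 14. These differ, so the equilibrium is in mixed strategies.
Let Firm A play low price with probability p. Firm B is indifferent when 14p + 12(1−p) = 6p + 23(1−p), giving p = 11/19.
Let Firm B play low price with probability q. Firm A is indifferent when 14q + 6(1−q) = 12q + 23(1−q), giving q = 17/19.
The value is 14·(17/19) + (6)·(2/19) = 250/19.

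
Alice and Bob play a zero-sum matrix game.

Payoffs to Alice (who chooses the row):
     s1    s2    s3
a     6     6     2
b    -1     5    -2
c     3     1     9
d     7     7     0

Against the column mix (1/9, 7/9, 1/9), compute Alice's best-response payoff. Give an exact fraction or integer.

56/9

a: (6)·(1/9) + (6)·(7/9) + (2)·(1/9) = 50/9.
b: (-1)·(1/9) + (5)·(7/9) + (-2)·(1/9) = 32/9.
c: (3)·(1/9) + (1)·(7/9) + (9)·(1/9) = 19/9.
d: (7)·(1/9) + (7)·(7/9) + (0)·(1/9) = 56/9.
The best pure response is d with expected payoff 56/9.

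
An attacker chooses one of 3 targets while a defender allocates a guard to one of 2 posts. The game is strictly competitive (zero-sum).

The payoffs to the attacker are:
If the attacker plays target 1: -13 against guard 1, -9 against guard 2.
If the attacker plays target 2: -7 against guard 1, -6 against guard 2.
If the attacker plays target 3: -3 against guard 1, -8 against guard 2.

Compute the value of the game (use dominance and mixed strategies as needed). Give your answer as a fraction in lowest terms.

-19/3

Row target 1 is strictly dominated by row target 2, so the attacker never plays it.
The remaining 2×2 game on (target 2, target 3) × (guard 1, guard 2) has no saddle point. Let the attacker play target 2 with probability p; indifference gives −7p − 3(1−p) = −6p − 8(1−p), so p = 5/6.
Similarly the defender's optimal q on guard 1 is 1/3, and the value is -7·(1/3) + (-6)·(2/3) = -19/3.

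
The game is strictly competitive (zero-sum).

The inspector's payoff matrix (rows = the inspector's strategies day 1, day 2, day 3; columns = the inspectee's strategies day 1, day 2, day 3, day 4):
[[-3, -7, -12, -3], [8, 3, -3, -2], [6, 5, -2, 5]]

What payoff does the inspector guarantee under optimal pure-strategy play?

Row minima: -12, -3, -2 → the inspector's maximin is -2.
Column maxima: 8, 5, -2, 5 → the inspectee's minimax is -2.
They coincide at (day 3, day 3), so the value is -2.

-2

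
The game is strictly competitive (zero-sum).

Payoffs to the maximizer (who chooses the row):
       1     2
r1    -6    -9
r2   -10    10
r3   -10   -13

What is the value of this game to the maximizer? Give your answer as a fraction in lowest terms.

Row r3 is strictly dominated by row r1, so the maximizer never plays it.
The remaining 2×2 game on (r1, r2) × (1, 2) has no saddle point. Let the maximizer play r1 with probability p; indifference gives −6p − 10(1−p) = −9p + 10(1−p), so p = 20/23.
Similarly the minimizer's optimal q on 1 is 19/23, and the value is -6·(19/23) + (-9)·(4/23) = -150/23.

-150/23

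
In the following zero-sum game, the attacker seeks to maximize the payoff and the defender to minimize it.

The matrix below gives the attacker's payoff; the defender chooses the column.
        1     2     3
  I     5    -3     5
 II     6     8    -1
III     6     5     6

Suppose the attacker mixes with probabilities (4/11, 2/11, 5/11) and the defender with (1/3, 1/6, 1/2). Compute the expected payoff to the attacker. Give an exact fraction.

9/2

Against (1/3, 1/6, 1/2), each row's expected payoff is I: 11/3; II: 17/6; III: 35/6.
Taking the (4/11, 2/11, 5/11)-weighted average: (4/11)·(11/3) + (2/11)·(17/6) + (5/11)·(35/6) = 9/2.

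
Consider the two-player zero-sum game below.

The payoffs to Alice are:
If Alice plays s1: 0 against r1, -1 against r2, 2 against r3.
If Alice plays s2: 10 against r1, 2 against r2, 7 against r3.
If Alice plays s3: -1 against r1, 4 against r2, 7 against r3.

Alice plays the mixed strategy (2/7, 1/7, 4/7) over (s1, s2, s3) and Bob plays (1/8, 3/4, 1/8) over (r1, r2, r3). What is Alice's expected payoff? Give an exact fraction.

141/56

Against (1/8, 3/4, 1/8), each row's expected payoff is s1: -1/2; s2: 29/8; s3: 15/4.
Taking the (2/7, 1/7, 4/7)-weighted average: (2/7)·(-1/2) + (1/7)·(29/8) + (4/7)·(15/4) = 141/56.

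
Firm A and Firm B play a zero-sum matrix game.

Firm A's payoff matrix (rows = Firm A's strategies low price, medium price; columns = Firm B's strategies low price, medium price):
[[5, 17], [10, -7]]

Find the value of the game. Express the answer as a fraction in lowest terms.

Row minima are 5 and -7, so Firm A's maximin is 5; column maxima are 10 and 17, so Firm B's minimax is 10. These differ, so the equilibrium is in mixed strategies.
Let Firm A play low price with probability p. Firm B is indifferent when 5p + 10(1−p) = 17p − 7(1−p), giving p = 17/29.
Let Firm B play low price with probability q. Firm A is indifferent when 5q + 17(1−q) = 10q − 7(1−q), giving q = 24/29.
The value is 5·(24/29) + (17)·(5/29) = 205/29.

205/29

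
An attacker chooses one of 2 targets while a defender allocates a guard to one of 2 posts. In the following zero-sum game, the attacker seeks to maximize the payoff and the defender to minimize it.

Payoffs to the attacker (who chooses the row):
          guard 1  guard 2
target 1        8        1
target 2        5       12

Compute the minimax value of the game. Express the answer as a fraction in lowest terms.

Row minima are 1 and 5, so the attacker's maximin is 5; column maxima are 8 and 12, so the defender's minimax is 8. These differ, so the equilibrium is in mixed strategies.
Let the attacker play target 1 with probability p. The defender is indifferent when 8p + 5(1−p) = p + 12(1−p), giving p = 1/2.
Let the defender play guard 1 with probability q. The attacker is indifferent when 8q + (1−q) = 5q + 12(1−q), giving q = 11/14.
The value is 8·(11/14) + (1)·(3/14) = 13/2.

13/2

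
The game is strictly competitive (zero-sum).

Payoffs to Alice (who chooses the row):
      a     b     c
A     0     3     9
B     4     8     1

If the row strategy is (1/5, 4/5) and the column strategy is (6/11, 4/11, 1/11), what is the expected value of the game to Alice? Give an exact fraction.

Against (6/11, 4/11, 1/11), each row's expected payoff is A: 21/11; B: 57/11.
Taking the (1/5, 4/5)-weighted average: (1/5)·(21/11) + (4/5)·(57/11) = 249/55.

249/55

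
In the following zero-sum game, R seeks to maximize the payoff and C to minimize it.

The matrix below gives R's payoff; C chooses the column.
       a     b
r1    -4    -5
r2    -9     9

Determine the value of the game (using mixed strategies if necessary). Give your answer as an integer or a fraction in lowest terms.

Row minima are -5 and -9, so R's maximin is -5; column maxima are -4 and 9, so C's minimax is -4. These differ, so the equilibrium is in mixed strategies.
Let R play r1 with probability p. C is indifferent when −4p − 9(1−p) = −5p + 9(1−p), giving p = 18/19.
Let C play a with probability q. R is indifferent when −4q − 5(1−q) = −9q + 9(1−q), giving q = 14/19.
The value is -4·(14/19) + (-5)·(5/19) = -81/19.

-81/19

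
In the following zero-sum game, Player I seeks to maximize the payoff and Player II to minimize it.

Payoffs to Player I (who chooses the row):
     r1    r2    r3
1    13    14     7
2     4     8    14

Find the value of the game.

77/8

Column r2 is strictly dominated by r1 for Player II (it gives Player I more in every row).
The remaining 2×2 game on (1, 2) × (r1, r3) has no saddle point. Let Player I play 1 with probability p; indifference gives 13p + 4(1−p) = 7p + 14(1−p), so p = 5/8.
Similarly Player II's optimal q on r1 is 7/16, and the value is 13·(7/16) + (7)·(9/16) = 77/8.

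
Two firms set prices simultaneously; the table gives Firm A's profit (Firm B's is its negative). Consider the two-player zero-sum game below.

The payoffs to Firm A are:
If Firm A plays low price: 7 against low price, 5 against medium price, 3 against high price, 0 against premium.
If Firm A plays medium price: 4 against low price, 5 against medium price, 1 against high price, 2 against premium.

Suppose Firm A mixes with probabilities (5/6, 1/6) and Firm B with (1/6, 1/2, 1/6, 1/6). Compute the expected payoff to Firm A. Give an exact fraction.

Against (1/6, 1/2, 1/6, 1/6), each row's expected payoff is low price: 25/6; medium price: 11/3.
Taking the (5/6, 1/6)-weighted average: (5/6)·(25/6) + (1/6)·(11/3) = 49/12.

49/12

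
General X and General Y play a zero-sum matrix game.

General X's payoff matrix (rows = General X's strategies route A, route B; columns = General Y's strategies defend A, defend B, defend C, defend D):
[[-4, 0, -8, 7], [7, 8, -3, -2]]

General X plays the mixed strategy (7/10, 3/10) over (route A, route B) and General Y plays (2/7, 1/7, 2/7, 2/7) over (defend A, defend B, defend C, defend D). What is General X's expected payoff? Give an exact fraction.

-17/35

Against (2/7, 1/7, 2/7, 2/7), each row's expected payoff is route A: -10/7; route B: 12/7.
Taking the (7/10, 3/10)-weighted average: (7/10)·(-10/7) + (3/10)·(12/7) = -17/35.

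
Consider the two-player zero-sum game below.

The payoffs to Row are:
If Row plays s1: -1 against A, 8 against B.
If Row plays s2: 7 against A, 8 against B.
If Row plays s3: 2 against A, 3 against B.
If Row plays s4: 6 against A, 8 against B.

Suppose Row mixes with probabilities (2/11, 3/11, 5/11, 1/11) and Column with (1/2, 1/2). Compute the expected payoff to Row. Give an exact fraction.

49/11

Against (1/2, 1/2), each row's expected payoff is s1: 7/2; s2: 15/2; s3: 5/2; s4: 7.
Taking the (2/11, 3/11, 5/11, 1/11)-weighted average: (2/11)·(7/2) + (3/11)·(15/2) + (5/11)·(5/2) + (1/11)·(7) = 49/11.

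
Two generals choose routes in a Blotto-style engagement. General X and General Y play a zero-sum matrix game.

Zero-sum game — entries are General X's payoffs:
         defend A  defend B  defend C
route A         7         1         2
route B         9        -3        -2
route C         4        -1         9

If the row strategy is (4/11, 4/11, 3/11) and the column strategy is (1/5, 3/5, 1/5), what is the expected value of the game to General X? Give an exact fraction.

Against (1/5, 3/5, 1/5), each row's expected payoff is route A: 12/5; route B: -2/5; route C: 2.
Taking the (4/11, 4/11, 3/11)-weighted average: (4/11)·(12/5) + (4/11)·(-2/5) + (3/11)·(2) = 14/11.

14/11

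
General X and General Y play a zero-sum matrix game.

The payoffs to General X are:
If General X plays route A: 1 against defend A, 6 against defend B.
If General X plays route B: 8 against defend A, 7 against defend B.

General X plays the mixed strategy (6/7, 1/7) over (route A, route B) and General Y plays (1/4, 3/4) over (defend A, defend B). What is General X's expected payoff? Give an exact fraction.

Against (1/4, 3/4), each row's expected payoff is route A: 19/4; route B: 29/4.
Taking the (6/7, 1/7)-weighted average: (6/7)·(19/4) + (1/7)·(29/4) = 143/28.

143/28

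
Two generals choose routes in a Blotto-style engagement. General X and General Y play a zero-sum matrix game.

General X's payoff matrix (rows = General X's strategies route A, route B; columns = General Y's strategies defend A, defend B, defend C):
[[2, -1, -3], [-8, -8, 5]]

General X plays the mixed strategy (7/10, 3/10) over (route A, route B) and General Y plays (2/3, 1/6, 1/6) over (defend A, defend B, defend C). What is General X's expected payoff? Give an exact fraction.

Against (2/3, 1/6, 1/6), each row's expected payoff is route A: 2/3; route B: -35/6.
Taking the (7/10, 3/10)-weighted average: (7/10)·(2/3) + (3/10)·(-35/6) = -77/60.

-77/60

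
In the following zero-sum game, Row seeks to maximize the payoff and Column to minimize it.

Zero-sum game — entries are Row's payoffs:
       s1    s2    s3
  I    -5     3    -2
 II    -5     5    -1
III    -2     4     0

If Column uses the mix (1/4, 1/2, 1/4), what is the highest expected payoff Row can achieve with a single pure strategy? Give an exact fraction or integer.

I: (-5)·(1/4) + (3)·(1/2) + (-2)·(1/4) = -1/4.
II: (-5)·(1/4) + (5)·(1/2) + (-1)·(1/4) = 1.
III: (-2)·(1/4) + (4)·(1/2) + (0)·(1/4) = 3/2.
The best pure response is III with expected payoff 3/2.

3/2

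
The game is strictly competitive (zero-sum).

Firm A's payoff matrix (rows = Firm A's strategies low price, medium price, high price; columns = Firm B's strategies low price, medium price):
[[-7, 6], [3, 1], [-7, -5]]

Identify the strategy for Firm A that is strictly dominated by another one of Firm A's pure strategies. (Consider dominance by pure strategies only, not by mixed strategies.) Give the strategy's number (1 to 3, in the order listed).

3

Compare high price with medium price: 3 > -7, 1 > -5.
So medium price strictly dominates high price for Firm A; high price is strictly dominated.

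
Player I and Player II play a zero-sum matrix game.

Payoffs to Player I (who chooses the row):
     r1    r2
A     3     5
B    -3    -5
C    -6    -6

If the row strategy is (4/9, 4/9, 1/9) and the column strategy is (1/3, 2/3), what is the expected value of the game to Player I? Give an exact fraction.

Against (1/3, 2/3), each row's expected payoff is A: 13/3; B: -13/3; C: -6.
Taking the (4/9, 4/9, 1/9)-weighted average: (4/9)·(13/3) + (4/9)·(-13/3) + (1/9)·(-6) = -2/3.

-2/3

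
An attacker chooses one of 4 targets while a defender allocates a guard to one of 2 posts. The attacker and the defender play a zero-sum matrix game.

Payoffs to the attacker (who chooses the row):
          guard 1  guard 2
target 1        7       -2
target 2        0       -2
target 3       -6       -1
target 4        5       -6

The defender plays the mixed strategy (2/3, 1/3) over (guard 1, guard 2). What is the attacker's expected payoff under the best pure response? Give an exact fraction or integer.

target 1: (7)·(2/3) + (-2)·(1/3) = 4.
target 2: (0)·(2/3) + (-2)·(1/3) = -2/3.
target 3: (-6)·(2/3) + (-1)·(1/3) = -13/3.
target 4: (5)·(2/3) + (-6)·(1/3) = 4/3.
The best pure response is target 1 with expected payoff 4.

4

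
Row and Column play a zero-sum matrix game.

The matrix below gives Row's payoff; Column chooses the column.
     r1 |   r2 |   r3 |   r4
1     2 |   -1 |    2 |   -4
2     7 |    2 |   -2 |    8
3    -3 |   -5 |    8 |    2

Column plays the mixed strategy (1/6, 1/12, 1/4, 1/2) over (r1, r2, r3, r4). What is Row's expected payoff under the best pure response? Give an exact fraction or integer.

29/6

1: (2)·(1/6) + (-1)·(1/12) + (2)·(1/4) + (-4)·(1/2) = -5/4.
2: (7)·(1/6) + (2)·(1/12) + (-2)·(1/4) + (8)·(1/2) = 29/6.
3: (-3)·(1/6) + (-5)·(1/12) + (8)·(1/4) + (2)·(1/2) = 25/12.
The best pure response is 2 with expected payoff 29/6.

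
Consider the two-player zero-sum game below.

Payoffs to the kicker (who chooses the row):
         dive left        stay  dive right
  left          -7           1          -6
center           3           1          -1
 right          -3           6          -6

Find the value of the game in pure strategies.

Row minima: -7, -1, -6 → the kicker's maximin is -1.
Column maxima: 3, 6, -1 → the goalkeeper's minimax is -1.
They coincide at (center, dive right), so the value is -1.

-1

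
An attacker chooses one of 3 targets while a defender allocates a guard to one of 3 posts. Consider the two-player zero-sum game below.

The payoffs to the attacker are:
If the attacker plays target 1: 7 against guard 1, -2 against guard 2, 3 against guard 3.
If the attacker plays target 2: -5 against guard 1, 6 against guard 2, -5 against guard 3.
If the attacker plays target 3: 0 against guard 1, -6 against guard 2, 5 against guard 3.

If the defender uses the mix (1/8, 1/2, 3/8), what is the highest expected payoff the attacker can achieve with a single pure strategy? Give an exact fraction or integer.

1

target 1: (7)·(1/8) + (-2)·(1/2) + (3)·(3/8) = 1.
target 2: (-5)·(1/8) + (6)·(1/2) + (-5)·(3/8) = 1/2.
target 3: (0)·(1/8) + (-6)·(1/2) + (5)·(3/8) = -9/8.
The best pure response is target 1 with expected payoff 1.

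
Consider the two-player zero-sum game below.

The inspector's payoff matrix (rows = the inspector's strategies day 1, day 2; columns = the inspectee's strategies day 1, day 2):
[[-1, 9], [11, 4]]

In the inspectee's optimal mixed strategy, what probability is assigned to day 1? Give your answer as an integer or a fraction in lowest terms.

5/17

Row minima are -1 and 4, so the inspector's maximin is 4; column maxima are 11 and 9, so the inspectee's minimax is 9. These differ, so the equilibrium is in mixed strategies.
Let the inspectee play day 1 with probability q. The inspector is indifferent when −q + 9(1−q) = 11q + 4(1−q), giving q = 5/17.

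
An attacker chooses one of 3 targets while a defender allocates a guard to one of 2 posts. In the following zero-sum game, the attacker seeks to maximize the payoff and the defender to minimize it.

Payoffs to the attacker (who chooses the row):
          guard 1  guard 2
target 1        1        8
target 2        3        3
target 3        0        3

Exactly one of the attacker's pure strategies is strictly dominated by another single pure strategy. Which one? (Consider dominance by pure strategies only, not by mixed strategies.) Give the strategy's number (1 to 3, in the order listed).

3

Compare target 3 with target 1: 1 > 0, 8 > 3.
So target 1 strictly dominates target 3 for the attacker; target 3 is strictly dominated.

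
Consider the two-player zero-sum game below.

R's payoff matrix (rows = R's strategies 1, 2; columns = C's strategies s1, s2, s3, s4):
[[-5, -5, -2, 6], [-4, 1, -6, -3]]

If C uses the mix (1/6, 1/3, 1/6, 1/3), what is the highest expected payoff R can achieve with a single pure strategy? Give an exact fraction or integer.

1: (-5)·(1/6) + (-5)·(1/3) + (-2)·(1/6) + (6)·(1/3) = -5/6.
2: (-4)·(1/6) + (1)·(1/3) + (-6)·(1/6) + (-3)·(1/3) = -7/3.
The best pure response is 1 with expected payoff -5/6.

-5/6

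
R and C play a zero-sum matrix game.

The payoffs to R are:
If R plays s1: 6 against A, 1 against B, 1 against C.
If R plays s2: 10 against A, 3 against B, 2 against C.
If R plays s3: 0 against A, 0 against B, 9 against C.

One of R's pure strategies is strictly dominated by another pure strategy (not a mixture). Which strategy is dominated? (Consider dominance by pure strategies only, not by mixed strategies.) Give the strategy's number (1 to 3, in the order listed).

1

Compare s1 with s2: 10 > 6, 3 > 1, 2 > 1.
So s2 strictly dominates s1 for R; s1 is strictly dominated.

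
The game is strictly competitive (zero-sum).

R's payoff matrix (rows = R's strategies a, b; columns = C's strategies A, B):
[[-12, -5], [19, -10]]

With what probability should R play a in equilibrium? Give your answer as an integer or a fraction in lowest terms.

29/36

Row minima are -12 and -10, so R's maximin is -10; column maxima are 19 and -5, so C's minimax is -5. These differ, so the equilibrium is in mixed strategies.
Let R play a with probability p. C is indifferent when −12p + 19(1−p) = −5p − 10(1−p), giving p = 29/36.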